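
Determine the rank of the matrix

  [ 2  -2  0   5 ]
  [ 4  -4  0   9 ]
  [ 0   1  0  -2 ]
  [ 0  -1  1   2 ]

rank = 4

Multiply ρ1 by 1/2.
  [ 1  -1  0  5/2 ]
  [ 4  -4  0    9 ]
  [ 0   1  0   -2 ]
  [ 0  -1  1    2 ]
Subtract 4 times ρ1 from ρ2.
  [ 1  -1  0  5/2 ]
  [ 0   0  0   -1 ]
  [ 0   1  0   -2 ]
  [ 0  -1  1    2 ]
Swap ρ2 and ρ3.
  [ 1  -1  0  5/2 ]
  [ 0   1  0   -2 ]
  [ 0   0  0   -1 ]
  [ 0  -1  1    2 ]
Add ρ2 to ρ4.
  [ 1  -1  0  5/2 ]
  [ 0   1  0   -2 ]
  [ 0   0  0   -1 ]
  [ 0   0  1    0 ]
Swap ρ3 and ρ4.
  [ 1  -1  0  5/2 ]
  [ 0   1  0   -2 ]
  [ 0   0  1    0 ]
  [ 0   0  0   -1 ]
Multiply ρ4 by -1.
  [ 1  -1  0  5/2 ]
  [ 0   1  0   -2 ]
  [ 0   0  1    0 ]
  [ 0   0  0    1 ]
Add 2 times ρ4 to ρ2.
  [ 1  -1  0  5/2 ]
  [ 0   1  0    0 ]
  [ 0   0  1    0 ]
  [ 0   0  0    1 ]
Subtract 5/2 times ρ4 from ρ1.
  [ 1  -1  0  0 ]
  [ 0   1  0  0 ]
  [ 0   0  1  0 ]
  [ 0   0  0  1 ]
Add ρ2 to ρ1.
  [ 1  0  0  0 ]
  [ 0  1  0  0 ]
  [ 0  0  1  0 ]
  [ 0  0  0  1 ]
The reduced form has 4 nonzero rows.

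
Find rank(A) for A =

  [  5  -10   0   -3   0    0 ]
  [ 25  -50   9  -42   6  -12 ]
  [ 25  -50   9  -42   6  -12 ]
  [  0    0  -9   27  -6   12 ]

rank = 2

r1 -> 1/5·r1
  [  1   -2   0  -3/5   0    0 ]
  [ 25  -50   9   -42   6  -12 ]
  [ 25  -50   9   -42   6  -12 ]
  [  0    0  -9    27  -6   12 ]
r2 -> r2 − 25·r1
  [  1   -2   0  -3/5   0    0 ]
  [  0    0   9   -27   6  -12 ]
  [ 25  -50   9   -42   6  -12 ]
  [  0    0  -9    27  -6   12 ]
r3 -> r3 − 25·r1
  [ 1  -2   0  -3/5   0    0 ]
  [ 0   0   9   -27   6  -12 ]
  [ 0   0   9   -27   6  -12 ]
  [ 0   0  -9    27  -6   12 ]
r2 -> 1/9·r2
  [ 1  -2   0  -3/5    0     0 ]
  [ 0   0   1    -3  2/3  -4/3 ]
  [ 0   0   9   -27    6   -12 ]
  [ 0   0  -9    27   -6    12 ]
r3 -> r3 − 9·r2
  [ 1  -2   0  -3/5    0     0 ]
  [ 0   0   1    -3  2/3  -4/3 ]
  [ 0   0   0     0    0     0 ]
  [ 0   0  -9    27   -6    12 ]
r4 -> r4 + 9·r2
  [ 1  -2  0  -3/5    0     0 ]
  [ 0   0  1    -3  2/3  -4/3 ]
  [ 0   0  0     0    0     0 ]
  [ 0   0  0     0    0     0 ]
The reduced form has 2 nonzero rows.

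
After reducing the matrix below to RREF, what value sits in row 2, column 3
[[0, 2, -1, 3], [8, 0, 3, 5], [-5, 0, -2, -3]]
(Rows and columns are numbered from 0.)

ρ1 <=> ρ2
  [  8  0   3   5 ]
  [  0  2  -1   3 ]
  [ -5  0  -2  -3 ]
ρ1 -> 1/8·ρ1
  [  1  0  3/8  5/8 ]
  [  0  2   -1    3 ]
  [ -5  0   -2   -3 ]
ρ3 -> ρ3 + 5·ρ1
  [ 1  0   3/8  5/8 ]
  [ 0  2    -1    3 ]
  [ 0  0  -1/8  1/8 ]
ρ2 -> 1/2·ρ2
  [ 1  0   3/8  5/8 ]
  [ 0  1  -1/2  3/2 ]
  [ 0  0  -1/8  1/8 ]
ρ3 -> -8·ρ3
  [ 1  0   3/8  5/8 ]
  [ 0  1  -1/2  3/2 ]
  [ 0  0     1   -1 ]
ρ2 -> ρ2 + 1/2·ρ3
  [ 1  0  3/8  5/8 ]
  [ 0  1    0    1 ]
  [ 0  0    1   -1 ]
ρ1 -> ρ1 − 3/8·ρ3
  [ 1  0  0   1 ]
  [ 0  1  0   1 ]
  [ 0  0  1  -1 ]

-1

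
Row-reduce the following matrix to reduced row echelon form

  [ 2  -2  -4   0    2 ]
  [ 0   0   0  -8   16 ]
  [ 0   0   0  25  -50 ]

R1 -> 1/2·R1
R2 -> -1/8·R2
R3 -> R3 − 25·R2

[[1, -1, -2, 0, 1], [0, 0, 0, 1, -2], [0, 0, 0, 0, 0]]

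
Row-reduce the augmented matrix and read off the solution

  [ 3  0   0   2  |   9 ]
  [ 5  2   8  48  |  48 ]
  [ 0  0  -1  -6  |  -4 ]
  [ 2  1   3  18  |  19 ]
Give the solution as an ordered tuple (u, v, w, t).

Multiply r1 by 1/3.
  [ 1  0   0  2/3  |   3 ]
  [ 5  2   8   48  |  48 ]
  [ 0  0  -1   -6  |  -4 ]
  [ 2  1   3   18  |  19 ]
Subtract 5 times r1 from r2.
  [ 1  0   0    2/3  |   3 ]
  [ 0  2   8  134/3  |  33 ]
  [ 0  0  -1     -6  |  -4 ]
  [ 2  1   3     18  |  19 ]
Subtract 2 times r1 from r4.
  [ 1  0   0    2/3  |   3 ]
  [ 0  2   8  134/3  |  33 ]
  [ 0  0  -1     -6  |  -4 ]
  [ 0  1   3   50/3  |  13 ]
Multiply r2 by 1/2.
  [ 1  0   0   2/3  |     3 ]
  [ 0  1   4  67/3  |  33/2 ]
  [ 0  0  -1    -6  |    -4 ]
  [ 0  1   3  50/3  |    13 ]
Subtract r2 from r4.
  [ 1  0   0    2/3  |     3 ]
  [ 0  1   4   67/3  |  33/2 ]
  [ 0  0  -1     -6  |    -4 ]
  [ 0  0  -1  -17/3  |  -7/2 ]
Multiply r3 by -1.
  [ 1  0   0    2/3  |     3 ]
  [ 0  1   4   67/3  |  33/2 ]
  [ 0  0   1      6  |     4 ]
  [ 0  0  -1  -17/3  |  -7/2 ]
Add r3 to r4.
  [ 1  0  0   2/3  |     3 ]
  [ 0  1  4  67/3  |  33/2 ]
  [ 0  0  1     6  |     4 ]
  [ 0  0  0   1/3  |   1/2 ]
Multiply r4 by 3.
  [ 1  0  0   2/3  |     3 ]
  [ 0  1  4  67/3  |  33/2 ]
  [ 0  0  1     6  |     4 ]
  [ 0  0  0     1  |   3/2 ]
Subtract 6 times r4 from r3.
  [ 1  0  0   2/3  |     3 ]
  [ 0  1  4  67/3  |  33/2 ]
  [ 0  0  1     0  |    -5 ]
  [ 0  0  0     1  |   3/2 ]
Subtract 67/3 times r4 from r2.
  [ 1  0  0  2/3  |    3 ]
  [ 0  1  4    0  |  -17 ]
  [ 0  0  1    0  |   -5 ]
  [ 0  0  0    1  |  3/2 ]
Subtract 2/3 times r4 from r1.
  [ 1  0  0  0  |    2 ]
  [ 0  1  4  0  |  -17 ]
  [ 0  0  1  0  |   -5 ]
  [ 0  0  0  1  |  3/2 ]
Subtract 4 times r3 from r2.
  [ 1  0  0  0  |    2 ]
  [ 0  1  0  0  |    3 ]
  [ 0  0  1  0  |   -5 ]
  [ 0  0  0  1  |  3/2 ]
Reading off the last column: u = 2, v = 3, w = -5, t = 3/2.

(2, 3, -5, 3/2)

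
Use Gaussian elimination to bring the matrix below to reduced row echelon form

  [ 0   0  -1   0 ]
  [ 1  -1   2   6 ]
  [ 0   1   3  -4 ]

Swap ρ1 and ρ2.
Swap ρ2 and ρ3.
Multiply ρ3 by -1.
Subtract 3 times ρ3 from ρ2.
Subtract 2 times ρ3 from ρ1.
Add ρ2 to ρ1.

[[1, 0, 0, 2], [0, 1, 0, -4], [0, 0, 1, 0]]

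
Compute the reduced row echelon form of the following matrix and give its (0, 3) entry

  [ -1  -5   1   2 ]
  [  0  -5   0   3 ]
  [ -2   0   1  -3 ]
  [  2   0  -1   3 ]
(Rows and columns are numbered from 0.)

Multiply ρ1 by -1.
  [  1   5  -1  -2 ]
  [  0  -5   0   3 ]
  [ -2   0   1  -3 ]
  [  2   0  -1   3 ]
Add 2 times ρ1 to ρ3.
  [ 1   5  -1  -2 ]
  [ 0  -5   0   3 ]
  [ 0  10  -1  -7 ]
  [ 2   0  -1   3 ]
Subtract 2 times ρ1 from ρ4.
  [ 1    5  -1  -2 ]
  [ 0   -5   0   3 ]
  [ 0   10  -1  -7 ]
  [ 0  -10   1   7 ]
Multiply ρ2 by -1/5.
  [ 1    5  -1    -2 ]
  [ 0    1   0  -3/5 ]
  [ 0   10  -1    -7 ]
  [ 0  -10   1     7 ]
Subtract 10 times ρ2 from ρ3.
  [ 1    5  -1    -2 ]
  [ 0    1   0  -3/5 ]
  [ 0    0  -1    -1 ]
  [ 0  -10   1     7 ]
Add 10 times ρ2 to ρ4.
  [ 1  5  -1    -2 ]
  [ 0  1   0  -3/5 ]
  [ 0  0  -1    -1 ]
  [ 0  0   1     1 ]
Multiply ρ3 by -1.
  [ 1  5  -1    -2 ]
  [ 0  1   0  -3/5 ]
  [ 0  0   1     1 ]
  [ 0  0   1     1 ]
Subtract ρ3 from ρ4.
  [ 1  5  -1    -2 ]
  [ 0  1   0  -3/5 ]
  [ 0  0   1     1 ]
  [ 0  0   0     0 ]
Add ρ3 to ρ1.
  [ 1  5  0    -1 ]
  [ 0  1  0  -3/5 ]
  [ 0  0  1     1 ]
  [ 0  0  0     0 ]
Subtract 5 times ρ2 from ρ1.
  [ 1  0  0     2 ]
  [ 0  1  0  -3/5 ]
  [ 0  0  1     1 ]
  [ 0  0  0     0 ]

2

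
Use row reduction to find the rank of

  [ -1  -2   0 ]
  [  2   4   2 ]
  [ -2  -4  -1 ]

ρ1 -> -1·ρ1
ρ2 -> ρ2 − 2·ρ1
ρ3 -> ρ3 + 2·ρ1
ρ2 -> 1/2·ρ2
ρ3 -> ρ3 + ρ2
The reduced form has 2 nonzero rows.

rank = 2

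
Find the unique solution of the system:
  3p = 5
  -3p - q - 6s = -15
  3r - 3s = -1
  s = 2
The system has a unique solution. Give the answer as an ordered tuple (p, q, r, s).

(5/3, -2, 5/3, 2)

Form the augmented matrix and row-reduce:
  [  3   0  0   0  |    5 ]
  [ -3  -1  0  -6  |  -15 ]
  [  0   0  3  -3  |   -1 ]
  [  0   0  0   1  |    2 ]
r1 := 1/3·r1
  [  1   0  0   0  |  5/3 ]
  [ -3  -1  0  -6  |  -15 ]
  [  0   0  3  -3  |   -1 ]
  [  0   0  0   1  |    2 ]
r2 := r2 + 3·r1
  [ 1   0  0   0  |  5/3 ]
  [ 0  -1  0  -6  |  -10 ]
  [ 0   0  3  -3  |   -1 ]
  [ 0   0  0   1  |    2 ]
r2 := -1·r2
  [ 1  0  0   0  |  5/3 ]
  [ 0  1  0   6  |   10 ]
  [ 0  0  3  -3  |   -1 ]
  [ 0  0  0   1  |    2 ]
r3 := 1/3·r3
  [ 1  0  0   0  |   5/3 ]
  [ 0  1  0   6  |    10 ]
  [ 0  0  1  -1  |  -1/3 ]
  [ 0  0  0   1  |     2 ]
r3 := r3 + r4
  [ 1  0  0  0  |  5/3 ]
  [ 0  1  0  6  |   10 ]
  [ 0  0  1  0  |  5/3 ]
  [ 0  0  0  1  |    2 ]
r2 := r2 − 6·r4
  [ 1  0  0  0  |  5/3 ]
  [ 0  1  0  0  |   -2 ]
  [ 0  0  1  0  |  5/3 ]
  [ 0  0  0  1  |    2 ]
Reading off the last column: p = 5/3, q = -2, r = 5/3, s = 2.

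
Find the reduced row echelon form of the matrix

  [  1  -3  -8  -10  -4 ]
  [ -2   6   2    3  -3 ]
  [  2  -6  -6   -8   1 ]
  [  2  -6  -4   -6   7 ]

[[1, -3, 0, 0, 0], [0, 0, 1, 0, 0], [0, 0, 0, 1, 0], [0, 0, 0, 0, 1]]

ρ2 := ρ2 + 2·ρ1
  [ 1  -3   -8  -10   -4 ]
  [ 0   0  -14  -17  -11 ]
  [ 2  -6   -6   -8    1 ]
  [ 2  -6   -4   -6    7 ]
ρ3 := ρ3 − 2·ρ1
  [ 1  -3   -8  -10   -4 ]
  [ 0   0  -14  -17  -11 ]
  [ 0   0   10   12    9 ]
  [ 2  -6   -4   -6    7 ]
ρ4 := ρ4 − 2·ρ1
  [ 1  -3   -8  -10   -4 ]
  [ 0   0  -14  -17  -11 ]
  [ 0   0   10   12    9 ]
  [ 0   0   12   14   15 ]
ρ2 := -1/14·ρ2
  [ 1  -3  -8    -10     -4 ]
  [ 0   0   1  17/14  11/14 ]
  [ 0   0  10     12      9 ]
  [ 0   0  12     14     15 ]
ρ3 := ρ3 − 10·ρ2
  [ 1  -3  -8    -10     -4 ]
  [ 0   0   1  17/14  11/14 ]
  [ 0   0   0   -1/7    8/7 ]
  [ 0   0  12     14     15 ]
ρ4 := ρ4 − 12·ρ2
  [ 1  -3  -8    -10     -4 ]
  [ 0   0   1  17/14  11/14 ]
  [ 0   0   0   -1/7    8/7 ]
  [ 0   0   0   -4/7   39/7 ]
ρ3 := -7·ρ3
  [ 1  -3  -8    -10     -4 ]
  [ 0   0   1  17/14  11/14 ]
  [ 0   0   0      1     -8 ]
  [ 0   0   0   -4/7   39/7 ]
ρ4 := ρ4 + 4/7·ρ3
  [ 1  -3  -8    -10     -4 ]
  [ 0   0   1  17/14  11/14 ]
  [ 0   0   0      1     -8 ]
  [ 0   0   0      0      1 ]
ρ3 := ρ3 + 8·ρ4
  [ 1  -3  -8    -10     -4 ]
  [ 0   0   1  17/14  11/14 ]
  [ 0   0   0      1      0 ]
  [ 0   0   0      0      1 ]
ρ2 := ρ2 − 11/14·ρ4
  [ 1  -3  -8    -10  -4 ]
  [ 0   0   1  17/14   0 ]
  [ 0   0   0      1   0 ]
  [ 0   0   0      0   1 ]
ρ1 := ρ1 + 4·ρ4
  [ 1  -3  -8    -10  0 ]
  [ 0   0   1  17/14  0 ]
  [ 0   0   0      1  0 ]
  [ 0   0   0      0  1 ]
ρ2 := ρ2 − 17/14·ρ3
  [ 1  -3  -8  -10  0 ]
  [ 0   0   1    0  0 ]
  [ 0   0   0    1  0 ]
  [ 0   0   0    0  1 ]
ρ1 := ρ1 + 10·ρ3
  [ 1  -3  -8  0  0 ]
  [ 0   0   1  0  0 ]
  [ 0   0   0  1  0 ]
  [ 0   0   0  0  1 ]
ρ1 := ρ1 + 8·ρ2
  [ 1  -3  0  0  0 ]
  [ 0   0  1  0  0 ]
  [ 0   0  0  1  0 ]
  [ 0   0  0  0  1 ]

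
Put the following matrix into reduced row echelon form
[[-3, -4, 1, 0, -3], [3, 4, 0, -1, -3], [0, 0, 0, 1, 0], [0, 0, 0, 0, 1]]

ρ1 -> -1/3·ρ1
  [ 1  4/3  -1/3   0   1 ]
  [ 3    4     0  -1  -3 ]
  [ 0    0     0   1   0 ]
  [ 0    0     0   0   1 ]
ρ2 -> ρ2 − 3·ρ1
  [ 1  4/3  -1/3   0   1 ]
  [ 0    0     1  -1  -6 ]
  [ 0    0     0   1   0 ]
  [ 0    0     0   0   1 ]
ρ2 -> ρ2 + 6·ρ4
  [ 1  4/3  -1/3   0  1 ]
  [ 0    0     1  -1  0 ]
  [ 0    0     0   1  0 ]
  [ 0    0     0   0  1 ]
ρ1 -> ρ1 − ρ4
  [ 1  4/3  -1/3   0  0 ]
  [ 0    0     1  -1  0 ]
  [ 0    0     0   1  0 ]
  [ 0    0     0   0  1 ]
ρ2 -> ρ2 + ρ3
  [ 1  4/3  -1/3  0  0 ]
  [ 0    0     1  0  0 ]
  [ 0    0     0  1  0 ]
  [ 0    0     0  0  1 ]
ρ1 -> ρ1 + 1/3·ρ2
  [ 1  4/3  0  0  0 ]
  [ 0    0  1  0  0 ]
  [ 0    0  0  1  0 ]
  [ 0    0  0  0  1 ]

[[1, 4/3, 0, 0, 0], [0, 0, 1, 0, 0], [0, 0, 0, 1, 0], [0, 0, 0, 0, 1]]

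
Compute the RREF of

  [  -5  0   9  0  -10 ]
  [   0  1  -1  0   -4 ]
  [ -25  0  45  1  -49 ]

[[1, 0, -9/5, 0, 2], [0, 1, -1, 0, -4], [0, 0, 0, 1, 1]]

r1 ← -1/5·r1
  [   1  0  -9/5  0    2 ]
  [   0  1    -1  0   -4 ]
  [ -25  0    45  1  -49 ]
r3 ← r3 + 25·r1
  [ 1  0  -9/5  0   2 ]
  [ 0  1    -1  0  -4 ]
  [ 0  0     0  1   1 ]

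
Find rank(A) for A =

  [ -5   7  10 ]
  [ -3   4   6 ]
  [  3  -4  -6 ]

r1 → -1/5·r1
  [  1  -7/5  -2 ]
  [ -3     4   6 ]
  [  3    -4  -6 ]
r2 → r2 + 3·r1
  [ 1  -7/5  -2 ]
  [ 0  -1/5   0 ]
  [ 3    -4  -6 ]
r3 → r3 − 3·r1
  [ 1  -7/5  -2 ]
  [ 0  -1/5   0 ]
  [ 0   1/5   0 ]
r2 → -5·r2
  [ 1  -7/5  -2 ]
  [ 0     1   0 ]
  [ 0   1/5   0 ]
r3 → r3 − 1/5·r2
  [ 1  -7/5  -2 ]
  [ 0     1   0 ]
  [ 0     0   0 ]
r1 → r1 + 7/5·r2
  [ 1  0  -2 ]
  [ 0  1   0 ]
  [ 0  0   0 ]
The reduced form has 2 nonzero rows.

rank = 2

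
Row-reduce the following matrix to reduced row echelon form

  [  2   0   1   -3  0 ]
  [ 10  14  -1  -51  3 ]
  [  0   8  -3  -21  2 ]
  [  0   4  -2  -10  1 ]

R1 := 1/2·R1
  [  1   0  1/2  -3/2  0 ]
  [ 10  14   -1   -51  3 ]
  [  0   8   -3   -21  2 ]
  [  0   4   -2   -10  1 ]
R2 := R2 − 10·R1
  [ 1   0  1/2  -3/2  0 ]
  [ 0  14   -6   -36  3 ]
  [ 0   8   -3   -21  2 ]
  [ 0   4   -2   -10  1 ]
R2 := 1/14·R2
  [ 1  0   1/2   -3/2     0 ]
  [ 0  1  -3/7  -18/7  3/14 ]
  [ 0  8    -3    -21     2 ]
  [ 0  4    -2    -10     1 ]
R3 := R3 − 8·R2
  [ 1  0   1/2   -3/2     0 ]
  [ 0  1  -3/7  -18/7  3/14 ]
  [ 0  0   3/7   -3/7   2/7 ]
  [ 0  4    -2    -10     1 ]
R4 := R4 − 4·R2
  [ 1  0   1/2   -3/2     0 ]
  [ 0  1  -3/7  -18/7  3/14 ]
  [ 0  0   3/7   -3/7   2/7 ]
  [ 0  0  -2/7    2/7   1/7 ]
R3 := 7/3·R3
  [ 1  0   1/2   -3/2     0 ]
  [ 0  1  -3/7  -18/7  3/14 ]
  [ 0  0     1     -1   2/3 ]
  [ 0  0  -2/7    2/7   1/7 ]
R4 := R4 + 2/7·R3
  [ 1  0   1/2   -3/2     0 ]
  [ 0  1  -3/7  -18/7  3/14 ]
  [ 0  0     1     -1   2/3 ]
  [ 0  0     0      0   1/3 ]
R4 := 3·R4
  [ 1  0   1/2   -3/2     0 ]
  [ 0  1  -3/7  -18/7  3/14 ]
  [ 0  0     1     -1   2/3 ]
  [ 0  0     0      0     1 ]
R3 := R3 − 2/3·R4
  [ 1  0   1/2   -3/2     0 ]
  [ 0  1  -3/7  -18/7  3/14 ]
  [ 0  0     1     -1     0 ]
  [ 0  0     0      0     1 ]
R2 := R2 − 3/14·R4
  [ 1  0   1/2   -3/2  0 ]
  [ 0  1  -3/7  -18/7  0 ]
  [ 0  0     1     -1  0 ]
  [ 0  0     0      0  1 ]
R2 := R2 + 3/7·R3
  [ 1  0  1/2  -3/2  0 ]
  [ 0  1    0    -3  0 ]
  [ 0  0    1    -1  0 ]
  [ 0  0    0     0  1 ]
R1 := R1 − 1/2·R3
  [ 1  0  0  -1  0 ]
  [ 0  1  0  -3  0 ]
  [ 0  0  1  -1  0 ]
  [ 0  0  0   0  1 ]

[[1, 0, 0, -1, 0], [0, 1, 0, -3, 0], [0, 0, 1, -1, 0], [0, 0, 0, 0, 1]]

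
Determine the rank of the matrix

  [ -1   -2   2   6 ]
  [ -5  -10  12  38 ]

rank = 2

R1 -> -1·R1
  [  1    2  -2  -6 ]
  [ -5  -10  12  38 ]
R2 -> R2 + 5·R1
  [ 1  2  -2  -6 ]
  [ 0  0   2   8 ]
R2 -> 1/2·R2
  [ 1  2  -2  -6 ]
  [ 0  0   1   4 ]
R1 -> R1 + 2·R2
  [ 1  2  0  2 ]
  [ 0  0  1  4 ]
The reduced form has 2 nonzero rows.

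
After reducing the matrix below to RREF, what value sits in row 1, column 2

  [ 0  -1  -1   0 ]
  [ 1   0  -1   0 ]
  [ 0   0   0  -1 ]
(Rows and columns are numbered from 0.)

1

Swap R1 and R2.
Multiply R2 by -1.
Multiply R3 by -1.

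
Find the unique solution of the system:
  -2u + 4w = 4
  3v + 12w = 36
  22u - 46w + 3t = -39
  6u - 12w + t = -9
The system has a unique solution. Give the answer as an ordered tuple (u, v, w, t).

(2, 4, 2, 3)

Form the augmented matrix and row-reduce:
  [ -2  0    4  0  |    4 ]
  [  0  3   12  0  |   36 ]
  [ 22  0  -46  3  |  -39 ]
  [  6  0  -12  1  |   -9 ]
ρ1 -> -1/2·ρ1
  [  1  0   -2  0  |   -2 ]
  [  0  3   12  0  |   36 ]
  [ 22  0  -46  3  |  -39 ]
  [  6  0  -12  1  |   -9 ]
ρ3 -> ρ3 − 22·ρ1
  [ 1  0   -2  0  |  -2 ]
  [ 0  3   12  0  |  36 ]
  [ 0  0   -2  3  |   5 ]
  [ 6  0  -12  1  |  -9 ]
ρ4 -> ρ4 − 6·ρ1
  [ 1  0  -2  0  |  -2 ]
  [ 0  3  12  0  |  36 ]
  [ 0  0  -2  3  |   5 ]
  [ 0  0   0  1  |   3 ]
ρ2 -> 1/3·ρ2
  [ 1  0  -2  0  |  -2 ]
  [ 0  1   4  0  |  12 ]
  [ 0  0  -2  3  |   5 ]
  [ 0  0   0  1  |   3 ]
ρ3 -> -1/2·ρ3
  [ 1  0  -2     0  |    -2 ]
  [ 0  1   4     0  |    12 ]
  [ 0  0   1  -3/2  |  -5/2 ]
  [ 0  0   0     1  |     3 ]
ρ3 -> ρ3 + 3/2·ρ4
  [ 1  0  -2  0  |  -2 ]
  [ 0  1   4  0  |  12 ]
  [ 0  0   1  0  |   2 ]
  [ 0  0   0  1  |   3 ]
ρ2 -> ρ2 − 4·ρ3
  [ 1  0  -2  0  |  -2 ]
  [ 0  1   0  0  |   4 ]
  [ 0  0   1  0  |   2 ]
  [ 0  0   0  1  |   3 ]
ρ1 -> ρ1 + 2·ρ3
  [ 1  0  0  0  |  2 ]
  [ 0  1  0  0  |  4 ]
  [ 0  0  1  0  |  2 ]
  [ 0  0  0  1  |  3 ]
Reading off the last column: u = 2, v = 4, w = 2, t = 3.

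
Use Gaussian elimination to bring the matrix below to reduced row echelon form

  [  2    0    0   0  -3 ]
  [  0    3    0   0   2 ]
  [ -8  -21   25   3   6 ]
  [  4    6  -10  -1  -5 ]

[[1, 0, 0, 0, -3/2], [0, 1, 0, 0, 2/3], [0, 0, 1, 0, 1/5], [0, 0, 0, 1, 1]]

R1 ← 1/2·R1
  [  1    0    0   0  -3/2 ]
  [  0    3    0   0     2 ]
  [ -8  -21   25   3     6 ]
  [  4    6  -10  -1    -5 ]
R3 ← R3 + 8·R1
  [ 1    0    0   0  -3/2 ]
  [ 0    3    0   0     2 ]
  [ 0  -21   25   3    -6 ]
  [ 4    6  -10  -1    -5 ]
R4 ← R4 − 4·R1
  [ 1    0    0   0  -3/2 ]
  [ 0    3    0   0     2 ]
  [ 0  -21   25   3    -6 ]
  [ 0    6  -10  -1     1 ]
R2 ← 1/3·R2
  [ 1    0    0   0  -3/2 ]
  [ 0    1    0   0   2/3 ]
  [ 0  -21   25   3    -6 ]
  [ 0    6  -10  -1     1 ]
R3 ← R3 + 21·R2
  [ 1  0    0   0  -3/2 ]
  [ 0  1    0   0   2/3 ]
  [ 0  0   25   3     8 ]
  [ 0  6  -10  -1     1 ]
R4 ← R4 − 6·R2
  [ 1  0    0   0  -3/2 ]
  [ 0  1    0   0   2/3 ]
  [ 0  0   25   3     8 ]
  [ 0  0  -10  -1    -3 ]
R3 ← 1/25·R3
  [ 1  0    0     0  -3/2 ]
  [ 0  1    0     0   2/3 ]
  [ 0  0    1  3/25  8/25 ]
  [ 0  0  -10    -1    -3 ]
R4 ← R4 + 10·R3
  [ 1  0  0     0  -3/2 ]
  [ 0  1  0     0   2/3 ]
  [ 0  0  1  3/25  8/25 ]
  [ 0  0  0   1/5   1/5 ]
R4 ← 5·R4
  [ 1  0  0     0  -3/2 ]
  [ 0  1  0     0   2/3 ]
  [ 0  0  1  3/25  8/25 ]
  [ 0  0  0     1     1 ]
R3 ← R3 − 3/25·R4
  [ 1  0  0  0  -3/2 ]
  [ 0  1  0  0   2/3 ]
  [ 0  0  1  0   1/5 ]
  [ 0  0  0  1     1 ]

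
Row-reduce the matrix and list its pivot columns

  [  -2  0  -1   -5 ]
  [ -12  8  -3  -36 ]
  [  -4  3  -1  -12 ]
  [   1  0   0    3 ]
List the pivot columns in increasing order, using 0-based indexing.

0, 1, 2, 3

r1 -> -1/2·r1
  [   1  0  1/2  5/2 ]
  [ -12  8   -3  -36 ]
  [  -4  3   -1  -12 ]
  [   1  0    0    3 ]
r2 -> r2 + 12·r1
  [  1  0  1/2  5/2 ]
  [  0  8    3   -6 ]
  [ -4  3   -1  -12 ]
  [  1  0    0    3 ]
r3 -> r3 + 4·r1
  [ 1  0  1/2  5/2 ]
  [ 0  8    3   -6 ]
  [ 0  3    1   -2 ]
  [ 1  0    0    3 ]
r4 -> r4 − r1
  [ 1  0   1/2  5/2 ]
  [ 0  8     3   -6 ]
  [ 0  3     1   -2 ]
  [ 0  0  -1/2  1/2 ]
r2 -> 1/8·r2
  [ 1  0   1/2   5/2 ]
  [ 0  1   3/8  -3/4 ]
  [ 0  3     1    -2 ]
  [ 0  0  -1/2   1/2 ]
r3 -> r3 − 3·r2
  [ 1  0   1/2   5/2 ]
  [ 0  1   3/8  -3/4 ]
  [ 0  0  -1/8   1/4 ]
  [ 0  0  -1/2   1/2 ]
r3 -> -8·r3
  [ 1  0   1/2   5/2 ]
  [ 0  1   3/8  -3/4 ]
  [ 0  0     1    -2 ]
  [ 0  0  -1/2   1/2 ]
r4 -> r4 + 1/2·r3
  [ 1  0  1/2   5/2 ]
  [ 0  1  3/8  -3/4 ]
  [ 0  0    1    -2 ]
  [ 0  0    0  -1/2 ]
r4 -> -2·r4
  [ 1  0  1/2   5/2 ]
  [ 0  1  3/8  -3/4 ]
  [ 0  0    1    -2 ]
  [ 0  0    0     1 ]
r3 -> r3 + 2·r4
  [ 1  0  1/2   5/2 ]
  [ 0  1  3/8  -3/4 ]
  [ 0  0    1     0 ]
  [ 0  0    0     1 ]
r2 -> r2 + 3/4·r4
  [ 1  0  1/2  5/2 ]
  [ 0  1  3/8    0 ]
  [ 0  0    1    0 ]
  [ 0  0    0    1 ]
r1 -> r1 − 5/2·r4
  [ 1  0  1/2  0 ]
  [ 0  1  3/8  0 ]
  [ 0  0    1  0 ]
  [ 0  0    0  1 ]
r2 -> r2 − 3/8·r3
  [ 1  0  1/2  0 ]
  [ 0  1    0  0 ]
  [ 0  0    1  0 ]
  [ 0  0    0  1 ]
r1 -> r1 − 1/2·r3
  [ 1  0  0  0 ]
  [ 0  1  0  0 ]
  [ 0  0  1  0 ]
  [ 0  0  0  1 ]
Pivot columns are the columns containing a leading 1.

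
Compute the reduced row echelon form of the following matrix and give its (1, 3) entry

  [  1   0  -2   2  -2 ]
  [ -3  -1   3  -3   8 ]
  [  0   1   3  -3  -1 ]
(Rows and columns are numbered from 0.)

-3

R2 ← R2 + 3·R1
  [ 1   0  -2   2  -2 ]
  [ 0  -1  -3   3   2 ]
  [ 0   1   3  -3  -1 ]
R2 ← -1·R2
  [ 1  0  -2   2  -2 ]
  [ 0  1   3  -3  -2 ]
  [ 0  1   3  -3  -1 ]
R3 ← R3 − R2
  [ 1  0  -2   2  -2 ]
  [ 0  1   3  -3  -2 ]
  [ 0  0   0   0   1 ]
R2 ← R2 + 2·R3
  [ 1  0  -2   2  -2 ]
  [ 0  1   3  -3   0 ]
  [ 0  0   0   0   1 ]
R1 ← R1 + 2·R3
  [ 1  0  -2   2  0 ]
  [ 0  1   3  -3  0 ]
  [ 0  0   0   0  1 ]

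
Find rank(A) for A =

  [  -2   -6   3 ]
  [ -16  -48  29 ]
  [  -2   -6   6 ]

ρ1 ← -1/2·ρ1
  [   1    3  -3/2 ]
  [ -16  -48    29 ]
  [  -2   -6     6 ]
ρ2 ← ρ2 + 16·ρ1
  [  1   3  -3/2 ]
  [  0   0     5 ]
  [ -2  -6     6 ]
ρ3 ← ρ3 + 2·ρ1
  [ 1  3  -3/2 ]
  [ 0  0     5 ]
  [ 0  0     3 ]
ρ2 ← 1/5·ρ2
  [ 1  3  -3/2 ]
  [ 0  0     1 ]
  [ 0  0     3 ]
ρ3 ← ρ3 − 3·ρ2
  [ 1  3  -3/2 ]
  [ 0  0     1 ]
  [ 0  0     0 ]
ρ1 ← ρ1 + 3/2·ρ2
  [ 1  3  0 ]
  [ 0  0  1 ]
  [ 0  0  0 ]
The reduced form has 2 nonzero rows.

rank = 2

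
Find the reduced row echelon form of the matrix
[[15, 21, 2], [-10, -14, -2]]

[[1, 7/5, 0], [0, 0, 1]]

R1 → 1/15·R1
  [   1  7/5  2/15 ]
  [ -10  -14    -2 ]
R2 → R2 + 10·R1
  [ 1  7/5  2/15 ]
  [ 0    0  -2/3 ]
R2 → -3/2·R2
  [ 1  7/5  2/15 ]
  [ 0    0     1 ]
R1 → R1 − 2/15·R2
  [ 1  7/5  0 ]
  [ 0    0  1 ]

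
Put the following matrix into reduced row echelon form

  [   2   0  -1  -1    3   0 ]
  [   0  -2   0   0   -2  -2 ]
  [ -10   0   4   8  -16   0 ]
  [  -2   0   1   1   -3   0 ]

[[1, 0, 0, -2, 2, 0], [0, 1, 0, 0, 1, 1], [0, 0, 1, -3, 1, 0], [0, 0, 0, 0, 0, 0]]

R1 -> 1/2·R1
R3 -> R3 + 10·R1
R4 -> R4 + 2·R1
R2 -> -1/2·R2
R3 -> -1·R3
R1 -> R1 + 1/2·R3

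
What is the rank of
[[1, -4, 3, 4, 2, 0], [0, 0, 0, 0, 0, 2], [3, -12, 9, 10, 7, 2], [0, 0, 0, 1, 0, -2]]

r3 → r3 − 3·r1
  [ 1  -4  3   4  2   0 ]
  [ 0   0  0   0  0   2 ]
  [ 0   0  0  -2  1   2 ]
  [ 0   0  0   1  0  -2 ]
r2 ↔ r3
  [ 1  -4  3   4  2   0 ]
  [ 0   0  0  -2  1   2 ]
  [ 0   0  0   0  0   2 ]
  [ 0   0  0   1  0  -2 ]
r2 → -1/2·r2
  [ 1  -4  3  4     2   0 ]
  [ 0   0  0  1  -1/2  -1 ]
  [ 0   0  0  0     0   2 ]
  [ 0   0  0  1     0  -2 ]
r4 → r4 − r2
  [ 1  -4  3  4     2   0 ]
  [ 0   0  0  1  -1/2  -1 ]
  [ 0   0  0  0     0   2 ]
  [ 0   0  0  0   1/2  -1 ]
r3 ↔ r4
  [ 1  -4  3  4     2   0 ]
  [ 0   0  0  1  -1/2  -1 ]
  [ 0   0  0  0   1/2  -1 ]
  [ 0   0  0  0     0   2 ]
r3 → 2·r3
  [ 1  -4  3  4     2   0 ]
  [ 0   0  0  1  -1/2  -1 ]
  [ 0   0  0  0     1  -2 ]
  [ 0   0  0  0     0   2 ]
r4 → 1/2·r4
  [ 1  -4  3  4     2   0 ]
  [ 0   0  0  1  -1/2  -1 ]
  [ 0   0  0  0     1  -2 ]
  [ 0   0  0  0     0   1 ]
r3 → r3 + 2·r4
  [ 1  -4  3  4     2   0 ]
  [ 0   0  0  1  -1/2  -1 ]
  [ 0   0  0  0     1   0 ]
  [ 0   0  0  0     0   1 ]
r2 → r2 + r4
  [ 1  -4  3  4     2  0 ]
  [ 0   0  0  1  -1/2  0 ]
  [ 0   0  0  0     1  0 ]
  [ 0   0  0  0     0  1 ]
r2 → r2 + 1/2·r3
  [ 1  -4  3  4  2  0 ]
  [ 0   0  0  1  0  0 ]
  [ 0   0  0  0  1  0 ]
  [ 0   0  0  0  0  1 ]
r1 → r1 − 2·r3
  [ 1  -4  3  4  0  0 ]
  [ 0   0  0  1  0  0 ]
  [ 0   0  0  0  1  0 ]
  [ 0   0  0  0  0  1 ]
r1 → r1 − 4·r2
  [ 1  -4  3  0  0  0 ]
  [ 0   0  0  1  0  0 ]
  [ 0   0  0  0  1  0 ]
  [ 0   0  0  0  0  1 ]
The reduced form has 4 nonzero rows.

rank = 4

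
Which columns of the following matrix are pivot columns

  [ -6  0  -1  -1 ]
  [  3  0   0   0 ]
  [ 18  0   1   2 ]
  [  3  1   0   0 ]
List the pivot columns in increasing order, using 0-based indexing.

0, 1, 2, 3

R1 := -1/6·R1
R2 := R2 − 3·R1
R3 := R3 − 18·R1
R4 := R4 − 3·R1
R2 ↔ R4
R3 := -1/2·R3
R4 := R4 + 1/2·R3
R4 := -4·R4
R3 := R3 − 1/2·R4
R2 := R2 + 1/2·R4
R1 := R1 − 1/6·R4
R2 := R2 + 1/2·R3
R1 := R1 − 1/6·R3
Pivot columns are the columns containing a leading 1.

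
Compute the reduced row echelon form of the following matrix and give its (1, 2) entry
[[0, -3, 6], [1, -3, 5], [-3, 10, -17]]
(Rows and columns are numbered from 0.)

-2

Swap ρ1 and ρ2.
  [  1  -3    5 ]
  [  0  -3    6 ]
  [ -3  10  -17 ]
Add 3 times ρ1 to ρ3.
  [ 1  -3   5 ]
  [ 0  -3   6 ]
  [ 0   1  -2 ]
Multiply ρ2 by -1/3.
  [ 1  -3   5 ]
  [ 0   1  -2 ]
  [ 0   1  -2 ]
Subtract ρ2 from ρ3.
  [ 1  -3   5 ]
  [ 0   1  -2 ]
  [ 0   0   0 ]
Add 3 times ρ2 to ρ1.
  [ 1  0  -1 ]
  [ 0  1  -2 ]
  [ 0  0   0 ]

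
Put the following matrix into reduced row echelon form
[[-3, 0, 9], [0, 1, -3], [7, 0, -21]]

Multiply R1 by -1/3.
  [ 1  0   -3 ]
  [ 0  1   -3 ]
  [ 7  0  -21 ]
Subtract 7 times R1 from R3.
  [ 1  0  -3 ]
  [ 0  1  -3 ]
  [ 0  0   0 ]

[[1, 0, -3], [0, 1, -3], [0, 0, 0]]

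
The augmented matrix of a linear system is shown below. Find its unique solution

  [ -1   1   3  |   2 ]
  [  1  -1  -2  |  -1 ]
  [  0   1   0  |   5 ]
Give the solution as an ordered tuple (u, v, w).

(6, 5, 1)

r1 := -1·r1
  [ 1  -1  -3  |  -2 ]
  [ 1  -1  -2  |  -1 ]
  [ 0   1   0  |   5 ]
r2 := r2 − r1
  [ 1  -1  -3  |  -2 ]
  [ 0   0   1  |   1 ]
  [ 0   1   0  |   5 ]
r2 ↔ r3
  [ 1  -1  -3  |  -2 ]
  [ 0   1   0  |   5 ]
  [ 0   0   1  |   1 ]
r1 := r1 + 3·r3
  [ 1  -1  0  |  1 ]
  [ 0   1  0  |  5 ]
  [ 0   0  1  |  1 ]
r1 := r1 + r2
  [ 1  0  0  |  6 ]
  [ 0  1  0  |  5 ]
  [ 0  0  1  |  1 ]
Reading off the last column: u = 6, v = 5, w = 1.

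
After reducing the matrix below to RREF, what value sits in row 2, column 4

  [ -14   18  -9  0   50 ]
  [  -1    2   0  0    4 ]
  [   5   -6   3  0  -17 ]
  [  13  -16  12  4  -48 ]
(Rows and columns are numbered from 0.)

-1

R1 := -1/14·R1
  [  1  -9/7  9/14  0  -25/7 ]
  [ -1     2     0  0      4 ]
  [  5    -6     3  0    -17 ]
  [ 13   -16    12  4    -48 ]
R2 := R2 + R1
  [  1  -9/7  9/14  0  -25/7 ]
  [  0   5/7  9/14  0    3/7 ]
  [  5    -6     3  0    -17 ]
  [ 13   -16    12  4    -48 ]
R3 := R3 − 5·R1
  [  1  -9/7   9/14  0  -25/7 ]
  [  0   5/7   9/14  0    3/7 ]
  [  0   3/7  -3/14  0    6/7 ]
  [ 13   -16     12  4    -48 ]
R4 := R4 − 13·R1
  [ 1  -9/7   9/14  0  -25/7 ]
  [ 0   5/7   9/14  0    3/7 ]
  [ 0   3/7  -3/14  0    6/7 ]
  [ 0   5/7  51/14  4  -11/7 ]
R2 := 7/5·R2
  [ 1  -9/7   9/14  0  -25/7 ]
  [ 0     1   9/10  0    3/5 ]
  [ 0   3/7  -3/14  0    6/7 ]
  [ 0   5/7  51/14  4  -11/7 ]
R3 := R3 − 3/7·R2
  [ 1  -9/7   9/14  0  -25/7 ]
  [ 0     1   9/10  0    3/5 ]
  [ 0     0   -3/5  0    3/5 ]
  [ 0   5/7  51/14  4  -11/7 ]
R4 := R4 − 5/7·R2
  [ 1  -9/7  9/14  0  -25/7 ]
  [ 0     1  9/10  0    3/5 ]
  [ 0     0  -3/5  0    3/5 ]
  [ 0     0     3  4     -2 ]
R3 := -5/3·R3
  [ 1  -9/7  9/14  0  -25/7 ]
  [ 0     1  9/10  0    3/5 ]
  [ 0     0     1  0     -1 ]
  [ 0     0     3  4     -2 ]
R4 := R4 − 3·R3
  [ 1  -9/7  9/14  0  -25/7 ]
  [ 0     1  9/10  0    3/5 ]
  [ 0     0     1  0     -1 ]
  [ 0     0     0  4      1 ]
R4 := 1/4·R4
  [ 1  -9/7  9/14  0  -25/7 ]
  [ 0     1  9/10  0    3/5 ]
  [ 0     0     1  0     -1 ]
  [ 0     0     0  1    1/4 ]
R2 := R2 − 9/10·R3
  [ 1  -9/7  9/14  0  -25/7 ]
  [ 0     1     0  0    3/2 ]
  [ 0     0     1  0     -1 ]
  [ 0     0     0  1    1/4 ]
R1 := R1 − 9/14·R3
  [ 1  -9/7  0  0  -41/14 ]
  [ 0     1  0  0     3/2 ]
  [ 0     0  1  0      -1 ]
  [ 0     0  0  1     1/4 ]
R1 := R1 + 9/7·R2
  [ 1  0  0  0   -1 ]
  [ 0  1  0  0  3/2 ]
  [ 0  0  1  0   -1 ]
  [ 0  0  0  1  1/4 ]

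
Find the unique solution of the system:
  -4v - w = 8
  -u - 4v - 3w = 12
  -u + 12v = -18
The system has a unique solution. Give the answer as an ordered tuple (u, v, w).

(0, -3/2, -2)

Form the augmented matrix and row-reduce:
  [  0  -4  -1  |    8 ]
  [ -1  -4  -3  |   12 ]
  [ -1  12   0  |  -18 ]
R1 <=> R2
R1 -> -1·R1
R3 -> R3 + R1
R2 -> -1/4·R2
R3 -> R3 − 16·R2
R3 -> -1·R3
R2 -> R2 − 1/4·R3
R1 -> R1 − 3·R3
R1 -> R1 − 4·R2
Reading off the last column: u = 0, v = -3/2, w = -2.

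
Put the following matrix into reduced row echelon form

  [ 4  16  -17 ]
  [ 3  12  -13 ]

[[1, 4, 0], [0, 0, 1]]

Multiply R1 by 1/4.
  [ 1   4  -17/4 ]
  [ 3  12    -13 ]
Subtract 3 times R1 from R2.
  [ 1  4  -17/4 ]
  [ 0  0   -1/4 ]
Multiply R2 by -4.
  [ 1  4  -17/4 ]
  [ 0  0      1 ]
Add 17/4 times R2 to R1.
  [ 1  4  0 ]
  [ 0  0  1 ]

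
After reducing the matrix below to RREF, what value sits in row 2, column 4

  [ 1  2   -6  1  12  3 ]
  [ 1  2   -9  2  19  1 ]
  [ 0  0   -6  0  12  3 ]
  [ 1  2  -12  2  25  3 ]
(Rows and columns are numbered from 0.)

R2 -> R2 − R1
R4 -> R4 − R1
R2 -> -1/3·R2
R3 -> R3 + 6·R2
R4 -> R4 + 6·R2
R3 -> -1/2·R3
R4 -> R4 + R3
R4 -> 2·R4
R3 -> R3 + 7/2·R4
R2 -> R2 − 2/3·R4
R1 -> R1 − 3·R4
R2 -> R2 + 1/3·R3
R1 -> R1 − R3
R1 -> R1 + 6·R2

1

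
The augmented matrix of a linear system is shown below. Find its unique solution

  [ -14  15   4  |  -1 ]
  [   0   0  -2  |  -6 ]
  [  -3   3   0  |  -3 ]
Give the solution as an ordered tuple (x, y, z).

(2, 1, 3)

ρ1 ← -1/14·ρ1
  [  1  -15/14  -2/7  |  1/14 ]
  [  0       0    -2  |    -6 ]
  [ -3       3     0  |    -3 ]
ρ3 ← ρ3 + 3·ρ1
  [ 1  -15/14  -2/7  |    1/14 ]
  [ 0       0    -2  |      -6 ]
  [ 0   -3/14  -6/7  |  -39/14 ]
ρ2 <-> ρ3
  [ 1  -15/14  -2/7  |    1/14 ]
  [ 0   -3/14  -6/7  |  -39/14 ]
  [ 0       0    -2  |      -6 ]
ρ2 ← -14/3·ρ2
  [ 1  -15/14  -2/7  |  1/14 ]
  [ 0       1     4  |    13 ]
  [ 0       0    -2  |    -6 ]
ρ3 ← -1/2·ρ3
  [ 1  -15/14  -2/7  |  1/14 ]
  [ 0       1     4  |    13 ]
  [ 0       0     1  |     3 ]
ρ2 ← ρ2 − 4·ρ3
  [ 1  -15/14  -2/7  |  1/14 ]
  [ 0       1     0  |     1 ]
  [ 0       0     1  |     3 ]
ρ1 ← ρ1 + 2/7·ρ3
  [ 1  -15/14  0  |  13/14 ]
  [ 0       1  0  |      1 ]
  [ 0       0  1  |      3 ]
ρ1 ← ρ1 + 15/14·ρ2
  [ 1  0  0  |  2 ]
  [ 0  1  0  |  1 ]
  [ 0  0  1  |  3 ]
Reading off the last column: x = 2, y = 1, z = 3.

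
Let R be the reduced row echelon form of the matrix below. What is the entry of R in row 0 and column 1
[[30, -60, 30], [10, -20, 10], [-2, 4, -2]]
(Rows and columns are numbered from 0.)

Multiply R1 by 1/30.
  [  1   -2   1 ]
  [ 10  -20  10 ]
  [ -2    4  -2 ]
Subtract 10 times R1 from R2.
  [  1  -2   1 ]
  [  0   0   0 ]
  [ -2   4  -2 ]
Add 2 times R1 to R3.
  [ 1  -2  1 ]
  [ 0   0  0 ]
  [ 0   0  0 ]

-2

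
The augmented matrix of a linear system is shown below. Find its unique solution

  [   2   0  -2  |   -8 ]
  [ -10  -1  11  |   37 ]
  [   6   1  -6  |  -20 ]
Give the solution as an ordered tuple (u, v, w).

(-3, 4, 1)

Multiply r1 by 1/2.
  [   1   0  -1  |   -4 ]
  [ -10  -1  11  |   37 ]
  [   6   1  -6  |  -20 ]
Add 10 times r1 to r2.
  [ 1   0  -1  |   -4 ]
  [ 0  -1   1  |   -3 ]
  [ 6   1  -6  |  -20 ]
Subtract 6 times r1 from r3.
  [ 1   0  -1  |  -4 ]
  [ 0  -1   1  |  -3 ]
  [ 0   1   0  |   4 ]
Multiply r2 by -1.
  [ 1  0  -1  |  -4 ]
  [ 0  1  -1  |   3 ]
  [ 0  1   0  |   4 ]
Subtract r2 from r3.
  [ 1  0  -1  |  -4 ]
  [ 0  1  -1  |   3 ]
  [ 0  0   1  |   1 ]
Add r3 to r2.
  [ 1  0  -1  |  -4 ]
  [ 0  1   0  |   4 ]
  [ 0  0   1  |   1 ]
Add r3 to r1.
  [ 1  0  0  |  -3 ]
  [ 0  1  0  |   4 ]
  [ 0  0  1  |   1 ]
Reading off the last column: u = -3, v = 4, w = 1.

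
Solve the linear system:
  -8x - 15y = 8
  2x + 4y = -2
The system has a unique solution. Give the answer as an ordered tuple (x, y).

(-1, 0)

Form the augmented matrix and row-reduce:
  [ -8  -15  |   8 ]
  [  2    4  |  -2 ]
R1 → -1/8·R1
  [ 1  15/8  |  -1 ]
  [ 2     4  |  -2 ]
R2 → R2 − 2·R1
  [ 1  15/8  |  -1 ]
  [ 0   1/4  |   0 ]
R2 → 4·R2
  [ 1  15/8  |  -1 ]
  [ 0     1  |   0 ]
R1 → R1 − 15/8·R2
  [ 1  0  |  -1 ]
  [ 0  1  |   0 ]
Reading off the last column: x = -1, y = 0.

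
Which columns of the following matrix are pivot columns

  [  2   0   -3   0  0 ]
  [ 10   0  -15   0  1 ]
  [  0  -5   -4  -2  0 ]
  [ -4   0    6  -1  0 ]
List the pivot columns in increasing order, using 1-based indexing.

1, 2, 4, 5

R1 ← 1/2·R1
  [  1   0  -3/2   0  0 ]
  [ 10   0   -15   0  1 ]
  [  0  -5    -4  -2  0 ]
  [ -4   0     6  -1  0 ]
R2 ← R2 − 10·R1
  [  1   0  -3/2   0  0 ]
  [  0   0     0   0  1 ]
  [  0  -5    -4  -2  0 ]
  [ -4   0     6  -1  0 ]
R4 ← R4 + 4·R1
  [ 1   0  -3/2   0  0 ]
  [ 0   0     0   0  1 ]
  [ 0  -5    -4  -2  0 ]
  [ 0   0     0  -1  0 ]
R2 <-> R3
  [ 1   0  -3/2   0  0 ]
  [ 0  -5    -4  -2  0 ]
  [ 0   0     0   0  1 ]
  [ 0   0     0  -1  0 ]
R2 ← -1/5·R2
  [ 1  0  -3/2    0  0 ]
  [ 0  1   4/5  2/5  0 ]
  [ 0  0     0    0  1 ]
  [ 0  0     0   -1  0 ]
R3 <-> R4
  [ 1  0  -3/2    0  0 ]
  [ 0  1   4/5  2/5  0 ]
  [ 0  0     0   -1  0 ]
  [ 0  0     0    0  1 ]
R3 ← -1·R3
  [ 1  0  -3/2    0  0 ]
  [ 0  1   4/5  2/5  0 ]
  [ 0  0     0    1  0 ]
  [ 0  0     0    0  1 ]
R2 ← R2 − 2/5·R3
  [ 1  0  -3/2  0  0 ]
  [ 0  1   4/5  0  0 ]
  [ 0  0     0  1  0 ]
  [ 0  0     0  0  1 ]
Pivot columns are the columns containing a leading 1.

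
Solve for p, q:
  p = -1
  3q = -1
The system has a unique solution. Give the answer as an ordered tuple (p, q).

(-1, -1/3)

Form the augmented matrix and row-reduce:
  [ 1  0  |  -1 ]
  [ 0  3  |  -1 ]
ρ2 → 1/3·ρ2
  [ 1  0  |    -1 ]
  [ 0  1  |  -1/3 ]
Reading off the last column: p = -1, q = -1/3.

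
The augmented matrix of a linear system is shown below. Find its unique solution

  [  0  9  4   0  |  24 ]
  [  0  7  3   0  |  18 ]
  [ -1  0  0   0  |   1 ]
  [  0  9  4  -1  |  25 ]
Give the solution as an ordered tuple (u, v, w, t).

ρ1 ↔ ρ3
  [ -1  0  0   0  |   1 ]
  [  0  7  3   0  |  18 ]
  [  0  9  4   0  |  24 ]
  [  0  9  4  -1  |  25 ]
ρ1 -> -1·ρ1
  [ 1  0  0   0  |  -1 ]
  [ 0  7  3   0  |  18 ]
  [ 0  9  4   0  |  24 ]
  [ 0  9  4  -1  |  25 ]
ρ2 -> 1/7·ρ2
  [ 1  0    0   0  |    -1 ]
  [ 0  1  3/7   0  |  18/7 ]
  [ 0  9    4   0  |    24 ]
  [ 0  9    4  -1  |    25 ]
ρ3 -> ρ3 − 9·ρ2
  [ 1  0    0   0  |    -1 ]
  [ 0  1  3/7   0  |  18/7 ]
  [ 0  0  1/7   0  |   6/7 ]
  [ 0  9    4  -1  |    25 ]
ρ4 -> ρ4 − 9·ρ2
  [ 1  0    0   0  |    -1 ]
  [ 0  1  3/7   0  |  18/7 ]
  [ 0  0  1/7   0  |   6/7 ]
  [ 0  0  1/7  -1  |  13/7 ]
ρ3 -> 7·ρ3
  [ 1  0    0   0  |    -1 ]
  [ 0  1  3/7   0  |  18/7 ]
  [ 0  0    1   0  |     6 ]
  [ 0  0  1/7  -1  |  13/7 ]
ρ4 -> ρ4 − 1/7·ρ3
  [ 1  0    0   0  |    -1 ]
  [ 0  1  3/7   0  |  18/7 ]
  [ 0  0    1   0  |     6 ]
  [ 0  0    0  -1  |     1 ]
ρ4 -> -1·ρ4
  [ 1  0    0  0  |    -1 ]
  [ 0  1  3/7  0  |  18/7 ]
  [ 0  0    1  0  |     6 ]
  [ 0  0    0  1  |    -1 ]
ρ2 -> ρ2 − 3/7·ρ3
  [ 1  0  0  0  |  -1 ]
  [ 0  1  0  0  |   0 ]
  [ 0  0  1  0  |   6 ]
  [ 0  0  0  1  |  -1 ]
Reading off the last column: u = -1, v = 0, w = 6, t = -1.

(-1, 0, 6, -1)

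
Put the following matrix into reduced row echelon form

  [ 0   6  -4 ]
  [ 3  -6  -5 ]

r1 ↔ r2
  [ 3  -6  -5 ]
  [ 0   6  -4 ]
r1 ← 1/3·r1
  [ 1  -2  -5/3 ]
  [ 0   6    -4 ]
r2 ← 1/6·r2
  [ 1  -2  -5/3 ]
  [ 0   1  -2/3 ]
r1 ← r1 + 2·r2
  [ 1  0    -3 ]
  [ 0  1  -2/3 ]

[[1, 0, -3], [0, 1, -2/3]]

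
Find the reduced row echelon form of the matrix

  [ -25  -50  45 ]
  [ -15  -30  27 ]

[[1, 2, -9/5], [0, 0, 0]]

R1 := -1/25·R1
  [   1    2  -9/5 ]
  [ -15  -30    27 ]
R2 := R2 + 15·R1
  [ 1  2  -9/5 ]
  [ 0  0     0 ]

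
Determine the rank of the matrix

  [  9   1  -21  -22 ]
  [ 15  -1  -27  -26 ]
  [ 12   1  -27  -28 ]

rank = 2

ρ1 := 1/9·ρ1
ρ2 := ρ2 − 15·ρ1
ρ3 := ρ3 − 12·ρ1
ρ2 := -3/8·ρ2
ρ3 := ρ3 + 1/3·ρ2
ρ1 := ρ1 − 1/9·ρ2
The reduced form has 2 nonzero rows.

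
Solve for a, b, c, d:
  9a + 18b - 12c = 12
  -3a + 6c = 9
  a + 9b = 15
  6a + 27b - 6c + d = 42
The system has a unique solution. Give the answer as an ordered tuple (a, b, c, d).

Form the augmented matrix and row-reduce:
  [  9  18  -12  0  |  12 ]
  [ -3   0    6  0  |   9 ]
  [  1   9    0  0  |  15 ]
  [  6  27   -6  1  |  42 ]
ρ1 ← 1/9·ρ1
ρ2 ← ρ2 + 3·ρ1
ρ3 ← ρ3 − ρ1
ρ4 ← ρ4 − 6·ρ1
ρ2 ← 1/6·ρ2
ρ3 ← ρ3 − 7·ρ2
ρ4 ← ρ4 − 15·ρ2
ρ3 ← -1·ρ3
ρ4 ← ρ4 + 3·ρ3
ρ2 ← ρ2 − 1/3·ρ3
ρ1 ← ρ1 + 4/3·ρ3
ρ1 ← ρ1 − 2·ρ2
Reading off the last column: a = 0, b = 5/3, c = 3/2, d = 6.

(0, 5/3, 3/2, 6)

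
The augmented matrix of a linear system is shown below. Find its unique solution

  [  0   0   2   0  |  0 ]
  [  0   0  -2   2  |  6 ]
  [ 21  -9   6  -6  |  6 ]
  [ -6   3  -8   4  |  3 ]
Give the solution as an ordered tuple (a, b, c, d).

(-1, -5, 0, 3)

ρ1 <-> ρ3
  [ 21  -9   6  -6  |  6 ]
  [  0   0  -2   2  |  6 ]
  [  0   0   2   0  |  0 ]
  [ -6   3  -8   4  |  3 ]
ρ1 -> 1/21·ρ1
  [  1  -3/7  2/7  -2/7  |  2/7 ]
  [  0     0   -2     2  |    6 ]
  [  0     0    2     0  |    0 ]
  [ -6     3   -8     4  |    3 ]
ρ4 -> ρ4 + 6·ρ1
  [ 1  -3/7    2/7  -2/7  |   2/7 ]
  [ 0     0     -2     2  |     6 ]
  [ 0     0      2     0  |     0 ]
  [ 0   3/7  -44/7  16/7  |  33/7 ]
ρ2 <-> ρ4
  [ 1  -3/7    2/7  -2/7  |   2/7 ]
  [ 0   3/7  -44/7  16/7  |  33/7 ]
  [ 0     0      2     0  |     0 ]
  [ 0     0     -2     2  |     6 ]
ρ2 -> 7/3·ρ2
  [ 1  -3/7    2/7  -2/7  |  2/7 ]
  [ 0     1  -44/3  16/3  |   11 ]
  [ 0     0      2     0  |    0 ]
  [ 0     0     -2     2  |    6 ]
ρ3 -> 1/2·ρ3
  [ 1  -3/7    2/7  -2/7  |  2/7 ]
  [ 0     1  -44/3  16/3  |   11 ]
  [ 0     0      1     0  |    0 ]
  [ 0     0     -2     2  |    6 ]
ρ4 -> ρ4 + 2·ρ3
  [ 1  -3/7    2/7  -2/7  |  2/7 ]
  [ 0     1  -44/3  16/3  |   11 ]
  [ 0     0      1     0  |    0 ]
  [ 0     0      0     2  |    6 ]
ρ4 -> 1/2·ρ4
  [ 1  -3/7    2/7  -2/7  |  2/7 ]
  [ 0     1  -44/3  16/3  |   11 ]
  [ 0     0      1     0  |    0 ]
  [ 0     0      0     1  |    3 ]
ρ2 -> ρ2 − 16/3·ρ4
  [ 1  -3/7    2/7  -2/7  |  2/7 ]
  [ 0     1  -44/3     0  |   -5 ]
  [ 0     0      1     0  |    0 ]
  [ 0     0      0     1  |    3 ]
ρ1 -> ρ1 + 2/7·ρ4
  [ 1  -3/7    2/7  0  |  8/7 ]
  [ 0     1  -44/3  0  |   -5 ]
  [ 0     0      1  0  |    0 ]
  [ 0     0      0  1  |    3 ]
ρ2 -> ρ2 + 44/3·ρ3
  [ 1  -3/7  2/7  0  |  8/7 ]
  [ 0     1    0  0  |   -5 ]
  [ 0     0    1  0  |    0 ]
  [ 0     0    0  1  |    3 ]
ρ1 -> ρ1 − 2/7·ρ3
  [ 1  -3/7  0  0  |  8/7 ]
  [ 0     1  0  0  |   -5 ]
  [ 0     0  1  0  |    0 ]
  [ 0     0  0  1  |    3 ]
ρ1 -> ρ1 + 3/7·ρ2
  [ 1  0  0  0  |  -1 ]
  [ 0  1  0  0  |  -5 ]
  [ 0  0  1  0  |   0 ]
  [ 0  0  0  1  |   3 ]
Reading off the last column: a = -1, b = -5, c = 0, d = 3.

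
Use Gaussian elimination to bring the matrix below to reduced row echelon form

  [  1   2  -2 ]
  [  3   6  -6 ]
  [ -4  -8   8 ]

ρ2 -> ρ2 − 3·ρ1
ρ3 -> ρ3 + 4·ρ1

[[1, 2, -2], [0, 0, 0], [0, 0, 0]]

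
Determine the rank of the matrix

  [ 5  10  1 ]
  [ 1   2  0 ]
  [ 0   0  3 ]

rank = 2

r1 ← 1/5·r1
  [ 1  2  1/5 ]
  [ 1  2    0 ]
  [ 0  0    3 ]
r2 ← r2 − r1
  [ 1  2   1/5 ]
  [ 0  0  -1/5 ]
  [ 0  0     3 ]
r2 ← -5·r2
  [ 1  2  1/5 ]
  [ 0  0    1 ]
  [ 0  0    3 ]
r3 ← r3 − 3·r2
  [ 1  2  1/5 ]
  [ 0  0    1 ]
  [ 0  0    0 ]
r1 ← r1 − 1/5·r2
  [ 1  2  0 ]
  [ 0  0  1 ]
  [ 0  0  0 ]
The reduced form has 2 nonzero rows.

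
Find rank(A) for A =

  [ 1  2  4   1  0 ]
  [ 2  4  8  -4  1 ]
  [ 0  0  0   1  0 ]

rank = 3

r2 -> r2 − 2·r1
  [ 1  2  4   1  0 ]
  [ 0  0  0  -6  1 ]
  [ 0  0  0   1  0 ]
r2 -> -1/6·r2
  [ 1  2  4  1     0 ]
  [ 0  0  0  1  -1/6 ]
  [ 0  0  0  1     0 ]
r3 -> r3 − r2
  [ 1  2  4  1     0 ]
  [ 0  0  0  1  -1/6 ]
  [ 0  0  0  0   1/6 ]
r3 -> 6·r3
  [ 1  2  4  1     0 ]
  [ 0  0  0  1  -1/6 ]
  [ 0  0  0  0     1 ]
r2 -> r2 + 1/6·r3
  [ 1  2  4  1  0 ]
  [ 0  0  0  1  0 ]
  [ 0  0  0  0  1 ]
r1 -> r1 − r2
  [ 1  2  4  0  0 ]
  [ 0  0  0  1  0 ]
  [ 0  0  0  0  1 ]
The reduced form has 3 nonzero rows.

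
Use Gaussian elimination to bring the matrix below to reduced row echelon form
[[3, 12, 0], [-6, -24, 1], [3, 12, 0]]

Multiply R1 by 1/3.
  [  1    4  0 ]
  [ -6  -24  1 ]
  [  3   12  0 ]
Add 6 times R1 to R2.
  [ 1   4  0 ]
  [ 0   0  1 ]
  [ 3  12  0 ]
Subtract 3 times R1 from R3.
  [ 1  4  0 ]
  [ 0  0  1 ]
  [ 0  0  0 ]

[[1, 4, 0], [0, 0, 1], [0, 0, 0]]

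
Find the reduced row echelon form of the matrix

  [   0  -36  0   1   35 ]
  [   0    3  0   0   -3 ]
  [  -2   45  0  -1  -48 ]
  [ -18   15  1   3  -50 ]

[[1, 0, 0, 0, 2], [0, 1, 0, 0, -1], [0, 0, 1, 0, 4], [0, 0, 0, 1, -1]]

r1 ↔ r3
r1 := -1/2·r1
r4 := r4 + 18·r1
r2 := 1/3·r2
r3 := r3 + 36·r2
r4 := r4 + 390·r2
r3 ↔ r4
r3 := r3 − 12·r4
r1 := r1 − 1/2·r4
r1 := r1 + 45/2·r2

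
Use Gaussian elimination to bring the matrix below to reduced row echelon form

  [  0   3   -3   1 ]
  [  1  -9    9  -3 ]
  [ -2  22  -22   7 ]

[[1, 0, 0, 0], [0, 1, -1, 0], [0, 0, 0, 1]]

R1 ↔ R2
  [  1  -9    9  -3 ]
  [  0   3   -3   1 ]
  [ -2  22  -22   7 ]
R3 → R3 + 2·R1
  [ 1  -9   9  -3 ]
  [ 0   3  -3   1 ]
  [ 0   4  -4   1 ]
R2 → 1/3·R2
  [ 1  -9   9   -3 ]
  [ 0   1  -1  1/3 ]
  [ 0   4  -4    1 ]
R3 → R3 − 4·R2
  [ 1  -9   9    -3 ]
  [ 0   1  -1   1/3 ]
  [ 0   0   0  -1/3 ]
R3 → -3·R3
  [ 1  -9   9   -3 ]
  [ 0   1  -1  1/3 ]
  [ 0   0   0    1 ]
R2 → R2 − 1/3·R3
  [ 1  -9   9  -3 ]
  [ 0   1  -1   0 ]
  [ 0   0   0   1 ]
R1 → R1 + 3·R3
  [ 1  -9   9  0 ]
  [ 0   1  -1  0 ]
  [ 0   0   0  1 ]
R1 → R1 + 9·R2
  [ 1  0   0  0 ]
  [ 0  1  -1  0 ]
  [ 0  0   0  1 ]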